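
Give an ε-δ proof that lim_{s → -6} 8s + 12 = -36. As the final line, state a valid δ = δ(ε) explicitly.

δ = ε/8

Let ε > 0 be given. We need δ > 0 so that 0 < |s + 6| < δ implies |(8s + 12) + 36| < ε.
|(8s + 12) + 36| = |8s + 48| = 8|s + 6|.
Thus it suffices that |s + 6| < ε/8.
Choosing δ = ε/8 gives |(8s + 12) + 36| = 8|s + 6| < ε whenever |s + 6| < δ.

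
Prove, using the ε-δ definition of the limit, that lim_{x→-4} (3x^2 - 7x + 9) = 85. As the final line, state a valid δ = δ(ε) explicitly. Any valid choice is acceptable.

Let ε > 0 be given. We want δ > 0 such that 0 < |x + 4| < δ implies |(3x^2 - 7x + 9) − 85| < ε.
(3x^2 - 7x + 9) − 85 = 3x^2 - 7x - 76 = (x + 4)(3x - 19).
So |(3x^2 - 7x + 9) − 85| = |x + 4|·|3x - 19|.
Require δ ≤ 2. Then |x + 4| < 2 gives |x| < 6, and by the triangle inequality |3x - 19| ≤ 3·6 + 19 = 37.
Hence |(3x^2 - 7x + 9) − 85| ≤ 37|x + 4| < ε provided |x + 4| < ε/37.
Choosing δ = min(2, ε/37) ensures both conditions, hence |(3x^2 - 7x + 9) − 85| < ε.

δ = min(2, ε/37)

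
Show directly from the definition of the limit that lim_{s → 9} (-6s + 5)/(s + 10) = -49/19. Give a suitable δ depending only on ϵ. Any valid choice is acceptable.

Let ϵ > 0. We want δ > 0 with 0 < |s − 9| < δ ⇒ |(-6s + 5)/(s + 10) + 49/19| < ϵ.
Combining over a common denominator, (-6s + 5)/(s + 10) + 49/19 = [(-6s + 5)·19 − (-49)·(s + 10)] / [19·(s + 10)] = -65(s − 9) / (19(s + 10)).
So |(-6s + 5)/(s + 10) + 49/19| = 65|s − 9| / (19·|s + 10|).
Restrict δ ≤ 19/2. Then |s − 9| < 19/2 gives |s + 10| = |(s − 9) + 19| ≥ 19 − 19/2 = 19/2.
Hence |(-6s + 5)/(s + 10) + 49/19| < 65|s − 9|/(19·(19/2)) = (130/361)|s − 9|, which is < ϵ once |s − 9| < (361/130)ϵ.
Take δ = min(19/2, (361/130)ϵ). Then 0 < |s − 9| < δ forces both bounds, so |(-6s + 5)/(s + 10) + 49/19| < ϵ.

δ = min(19/2, (361/130)ϵ)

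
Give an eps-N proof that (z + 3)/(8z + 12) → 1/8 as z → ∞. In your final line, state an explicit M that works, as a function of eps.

M = (3/16)/eps

Let eps > 0. We seek M > 0 such that z > M implies |(z + 3)/(8z + 12) − (1/8)| < eps.
(z + 3)/(8z + 12) − (1/8) = (8(z + 3) − (8z + 12)) / (8(8z + 12)) = 12/(8(8z + 12)).
For z > 0 we have 8z + 12 > 8z, so |(z + 3)/(8z + 12) − (1/8)| = 12/(8(8z + 12)) < 12/(8·8z) = (3/16)/z.
Thus |(z + 3)/(8z + 12) − (1/8)| < eps whenever z > (3/16)/eps.
Take M = (3/16)/eps. If z > M then |(z + 3)/(8z + 12) − (1/8)| < (3/16)/z < eps.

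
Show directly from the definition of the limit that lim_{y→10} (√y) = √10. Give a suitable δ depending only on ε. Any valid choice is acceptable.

δ = min(10, √10·ε)

Fix ε > 0. We want δ > 0 such that 0 < |y − 10| < δ implies |√y − √10| < ε.
Rationalise: √y − √10 = (y − 10)/(√y + √10), so |√y − √10| = |y − 10|/(√y + √10).
Restrict δ ≤ 10 so that |y − 10| < 10 forces y > 0, and then √y + √10 > √10.
Hence |√y − √10| < |y − 10|/√10, which is < ε once |y − 10| < √10·ε.
Take δ = min(10, √10·ε). If 0 < |y − 10| < δ then y > 0 and |√y − √10| < |y − 10|/√10 < ε.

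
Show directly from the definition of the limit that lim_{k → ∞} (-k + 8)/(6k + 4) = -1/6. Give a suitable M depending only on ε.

M = (13/9)/ε

Let ε > 0 be given. For k ≥ 1, |(-k + 8)/(6k + 4) + 1/6| = |52|/(6(6k + 4)) = 52/(6(6k + 4)).
Since 6k + 4 ≥ 6k for k ≥ 1, this is ≤ 52/(6·6k) = (13/9)/k.
So |(-k + 8)/(6k + 4) + 1/6| < ε whenever k > (13/9)/ε.
Take M = (13/9)/ε. If k > M then |(-k + 8)/(6k + 4) + 1/6| ≤ (13/9)/k < ε.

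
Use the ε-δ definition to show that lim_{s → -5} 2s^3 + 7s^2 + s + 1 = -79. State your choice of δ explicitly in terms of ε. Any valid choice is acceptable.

Fix ε > 0. We want δ > 0 such that 0 < |s + 5| < δ implies |(2s^3 + 7s^2 + s + 1) + 79| < ε.
(2s^3 + 7s^2 + s + 1) + 79 = 2s^3 + 7s^2 + s + 80 = (s + 5)(2s^2 - 3s + 16).
So |(2s^3 + 7s^2 + s + 1) + 79| = |s + 5|·|2s^2 - 3s + 16|.
Require δ ≤ 1. Then |s + 5| < 1 gives |s| < 6, and by the triangle inequality |2s^2 - 3s + 16| ≤ 2·6^2 + 3·6 + 16 = 106.
Hence |(2s^3 + 7s^2 + s + 1) + 79| ≤ 106|s + 5| < ε provided |s + 5| < ε/106.
Take δ = min(1, ε/106). Then 0 < |s + 5| < δ gives both |s + 5| < 1 and |s + 5| < ε/106, so |(2s^3 + 7s^2 + s + 1) + 79| < ε.

δ = min(1, ε/106)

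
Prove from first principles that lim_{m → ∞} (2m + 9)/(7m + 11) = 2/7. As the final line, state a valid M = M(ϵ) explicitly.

Fix ϵ > 0. For m ≥ 1, |(2m + 9)/(7m + 11) − (2/7)| = |41|/(7(7m + 11)) = 41/(7(7m + 11)).
Since 7m + 11 ≥ 7m for m ≥ 1, this is ≤ 41/(7·7m) = (41/49)/m.
So |(2m + 9)/(7m + 11) − (2/7)| < ϵ whenever m > (41/49)/ϵ.
Take M = (41/49)/ϵ. If m > M then |(2m + 9)/(7m + 11) − (2/7)| ≤ (41/49)/m < ϵ.

M = (41/49)/ϵ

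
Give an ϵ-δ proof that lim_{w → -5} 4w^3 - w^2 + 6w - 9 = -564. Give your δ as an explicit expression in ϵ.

δ = min(1, ϵ/381)

Let ϵ > 0. We want δ > 0 such that 0 < |w + 5| < δ implies |(4w^3 - w^2 + 6w - 9) + 564| < ϵ.
(4w^3 - w^2 + 6w - 9) + 564 = 4w^3 - w^2 + 6w + 555 = (w + 5)(4w^2 - 21w + 111).
So |(4w^3 - w^2 + 6w - 9) + 564| = |w + 5|·|4w^2 - 21w + 111|.
Assume first that |w + 5| < 1, so |w| < 6. Then |4w^2 - 21w + 111| ≤ 4·6^2 + 21·6 + 111 = 381.
Hence |(4w^3 - w^2 + 6w - 9) + 564| ≤ 381|w + 5| < ϵ provided |w + 5| < ϵ/381.
Choosing δ = min(1, ϵ/381) ensures both conditions, hence |(4w^3 - w^2 + 6w - 9) + 564| < ϵ.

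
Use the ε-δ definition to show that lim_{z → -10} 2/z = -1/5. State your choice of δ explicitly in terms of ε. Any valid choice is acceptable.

Let ε > 0 be given. We seek δ > 0 such that 0 < |z + 10| < δ implies |2/z + 1/5| < ε.
|2/z + 1/5| = 2·|-10 − z|/(10·|z|) = 2|z + 10|/(10|z|).
Require δ ≤ 5 so that |z| > 10 − 5 = 5, hence 10|z| > 50.
Then |2/z + 1/5| < 2|z + 10|/50, which is < ε when |z + 10| < 25ε.
Take δ = min(5, 25ε). Then 0 < |z + 10| < δ gives both |z + 10| < 5 and |z + 10| < 25ε, so |2/z + 1/5| < ε.

δ = min(5, 25ε)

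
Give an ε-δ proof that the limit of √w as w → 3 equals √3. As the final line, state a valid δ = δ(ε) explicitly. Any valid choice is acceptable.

δ = min(3, √3·ε)

Let ε > 0 be given. We want δ > 0 such that 0 < |w − 3| < δ implies |√w − √3| < ε.
Rationalise: √w − √3 = (w − 3)/(√w + √3), so |√w − √3| = |w − 3|/(√w + √3).
Restrict δ ≤ 3 so that |w − 3| < 3 forces w > 0, and then √w + √3 > √3.
Hence |√w − √3| < |w − 3|/√3, which is < ε once |w − 3| < √3·ε.
Take δ = min(3, √3·ε). If 0 < |w − 3| < δ then w > 0 and |√w − √3| < |w − 3|/√3 < ε.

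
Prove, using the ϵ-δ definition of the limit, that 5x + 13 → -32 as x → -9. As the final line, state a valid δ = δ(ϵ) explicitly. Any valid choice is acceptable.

δ = ϵ/5

Suppose ϵ > 0. We need δ > 0 so that 0 < |x + 9| < δ implies |(5x + 13) + 32| < ϵ.
|(5x + 13) + 32| = |5x + 45| = 5|x + 9|.
So 5|x + 9| < ϵ exactly when |x + 9| < ϵ/5.
Choosing δ = ϵ/5 gives |(5x + 13) + 32| = 5|x + 9| < ϵ whenever |x + 9| < δ.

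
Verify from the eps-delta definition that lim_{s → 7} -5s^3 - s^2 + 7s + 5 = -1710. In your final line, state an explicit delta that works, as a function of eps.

delta = min(2, eps/974)

Let eps > 0 be given. We want delta > 0 such that 0 < |s − 7| < delta implies |(-5s^3 - s^2 + 7s + 5) + 1710| < eps.
(-5s^3 - s^2 + 7s + 5) + 1710 = -5s^3 - s^2 + 7s + 1715 = (s − 7)(-5s^2 - 36s - 245).
So |(-5s^3 - s^2 + 7s + 5) + 1710| = |s − 7|·|-5s^2 - 36s - 245|.
Require delta ≤ 2. Then |s − 7| < 2 gives |s| < 9, and by the triangle inequality |-5s^2 - 36s - 245| ≤ 5·9^2 + 36·9 + 245 = 974.
Hence |(-5s^3 - s^2 + 7s + 5) + 1710| ≤ 974|s − 7| < eps provided |s − 7| < eps/974.
Take delta = min(2, eps/974). Then 0 < |s − 7| < delta gives both |s − 7| < 2 and |s − 7| < eps/974, so |(-5s^3 - s^2 + 7s + 5) + 1710| < eps.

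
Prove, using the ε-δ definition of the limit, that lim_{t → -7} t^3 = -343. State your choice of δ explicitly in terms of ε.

δ = min(1, ε/169)

Fix ε > 0. We seek δ > 0 with 0 < |t + 7| < δ ⇒ |t^3 + 343| < ε.
Factor: t^3 + 343 = (t + 7)(t^2 - 7t + 49), so |t^3 + 343| = |t + 7|·|t^2 - 7t + 49|.
Impose δ ≤ 1 so that |t| < 8; then |t^2 - 7t + 49| ≤ 169.
Hence |t^3 + 343| ≤ 169|t + 7|, which is < ε once |t + 7| < ε/169.
Take δ = min(1, ε/169). If 0 < |t + 7| < δ then both bounds hold and |t^3 + 343| ≤ 169|t + 7| < 169·(ε/169) = ε.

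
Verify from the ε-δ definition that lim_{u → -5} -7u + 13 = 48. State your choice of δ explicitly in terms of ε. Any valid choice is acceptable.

Let ε > 0. We need δ > 0 so that 0 < |u + 5| < δ implies |(-7u + 13) − 48| < ε.
Since (-7u + 13) − 48 = -7(u + 5), we have |(-7u + 13) − 48| = 7|u + 5|.
Thus it suffices that |u + 5| < ε/7.
Choosing δ = ε/7 gives |(-7u + 13) − 48| = 7|u + 5| < ε whenever |u + 5| < δ.

δ = ε/7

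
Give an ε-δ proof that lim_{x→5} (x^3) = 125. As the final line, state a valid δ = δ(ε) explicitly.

δ = min(1, ε/91)

Let ε > 0 be given. We seek δ > 0 with 0 < |x − 5| < δ ⇒ |x^3 − 125| < ε.
Factor: x^3 − 125 = (x − 5)(x^2 + 5x + 25), so |x^3 − 125| = |x − 5|·|x^2 + 5x + 25|.
Impose δ ≤ 1 so that |x| < 6; then |x^2 + 5x + 25| ≤ 91.
Hence |x^3 − 125| ≤ 91|x − 5|, which is < ε once |x − 5| < ε/91.
Take δ = min(1, ε/91). If 0 < |x − 5| < δ then both bounds hold and |x^3 − 125| ≤ 91|x − 5| < 91·(ε/91) = ε.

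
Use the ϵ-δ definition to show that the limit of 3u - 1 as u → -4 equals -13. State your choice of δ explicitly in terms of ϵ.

Suppose ϵ > 0. We need δ > 0 so that 0 < |u + 4| < δ implies |(3u - 1) + 13| < ϵ.
Since (3u - 1) + 13 = 3(u + 4), we have |(3u - 1) + 13| = 3|u + 4|.
So 3|u + 4| < ϵ exactly when |u + 4| < ϵ/3.
Take δ = ϵ/3. If 0 < |u + 4| < δ then |(3u - 1) + 13| = 3|u + 4| < 3·(ϵ/3) = ϵ.

δ = ϵ/3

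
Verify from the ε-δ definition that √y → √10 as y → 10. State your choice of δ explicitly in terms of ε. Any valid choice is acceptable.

Let ε > 0 be given. We want δ > 0 such that 0 < |y − 10| < δ implies |√y − √10| < ε.
Rationalise: √y − √10 = (y − 10)/(√y + √10), so |√y − √10| = |y − 10|/(√y + √10).
Restrict δ ≤ 10 so that |y − 10| < 10 forces y > 0, and then √y + √10 > √10.
Hence |√y − √10| < |y − 10|/√10, which is < ε once |y − 10| < √10·ε.
Take δ = min(10, √10·ε). If 0 < |y − 10| < δ then y > 0 and |√y − √10| < |y − 10|/√10 < ε.

δ = min(10, √10·ε)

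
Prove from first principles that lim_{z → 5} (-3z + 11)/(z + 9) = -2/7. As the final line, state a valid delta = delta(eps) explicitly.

Let eps > 0 be given. We want delta > 0 with 0 < |z − 5| < delta ⇒ |(-3z + 11)/(z + 9) + 2/7| < eps.
Combining over a common denominator, (-3z + 11)/(z + 9) + 2/7 = [(-3z + 11)·14 − (-4)·(z + 9)] / [14·(z + 9)] = -38(z − 5) / (14(z + 9)).
So |(-3z + 11)/(z + 9) + 2/7| = 38|z − 5| / (14·|z + 9|).
Require delta ≤ 7, so |z + 9| ≥ |14| − |z − 5| > 14 − 7 = 7.
Hence |(-3z + 11)/(z + 9) + 2/7| < 38|z − 5|/(14·7) = (19/49)|z − 5|, which is < eps once |z − 5| < (49/19)eps.
Take delta = min(7, (49/19)eps). Then 0 < |z − 5| < delta forces both bounds, so |(-3z + 11)/(z + 9) + 2/7| < eps.

delta = min(7, (49/19)eps)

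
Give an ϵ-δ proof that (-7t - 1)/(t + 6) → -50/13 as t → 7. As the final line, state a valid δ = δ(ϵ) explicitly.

Let ϵ > 0. We want δ > 0 with 0 < |t − 7| < δ ⇒ |(-7t - 1)/(t + 6) + 50/13| < ϵ.
Combining over a common denominator, (-7t - 1)/(t + 6) + 50/13 = [(-7t - 1)·13 − (-50)·(t + 6)] / [13·(t + 6)] = -41(t − 7) / (13(t + 6)).
So |(-7t - 1)/(t + 6) + 50/13| = 41|t − 7| / (13·|t + 6|).
Require δ ≤ 13/2, so |t + 6| ≥ |13| − |t − 7| > 13 − 13/2 = 13/2.
Hence |(-7t - 1)/(t + 6) + 50/13| < 41|t − 7|/(13·(13/2)) = (82/169)|t − 7|, which is < ϵ once |t − 7| < (169/82)ϵ.
Take δ = min(13/2, (169/82)ϵ). Then 0 < |t − 7| < δ forces both bounds, so |(-7t - 1)/(t + 6) + 50/13| < ϵ.

δ = min(13/2, (169/82)ϵ)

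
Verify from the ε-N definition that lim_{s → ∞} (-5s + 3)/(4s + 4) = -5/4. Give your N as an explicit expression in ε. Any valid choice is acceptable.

N = 2/ε

Suppose ε > 0. We seek N > 0 such that s > N implies |(-5s + 3)/(4s + 4) + 5/4| < ε.
(-5s + 3)/(4s + 4) + 5/4 = (4(-5s + 3) − (-5)(4s + 4)) / (4(4s + 4)) = 32/(4(4s + 4)).
For s > 0 we have 4s + 4 > 4s, so |(-5s + 3)/(4s + 4) + 5/4| = 32/(4(4s + 4)) < 32/(4·4s) = 2/s.
Thus |(-5s + 3)/(4s + 4) + 5/4| < ε whenever s > 2/ε.
Take N = 2/ε. If s > N then |(-5s + 3)/(4s + 4) + 5/4| < 2/s < ε.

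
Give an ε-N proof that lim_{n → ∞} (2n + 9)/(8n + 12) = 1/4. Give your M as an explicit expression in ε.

M = (3/4)/ε

Suppose ε > 0. For n ≥ 1, |(2n + 9)/(8n + 12) − (1/4)| = |48|/(8(8n + 12)) = 48/(8(8n + 12)).
Since 8n + 12 ≥ 8n for n ≥ 1, this is ≤ 48/(8·8n) = (3/4)/n.
So |(2n + 9)/(8n + 12) − (1/4)| < ε whenever n > (3/4)/ε.
Take M = (3/4)/ε. If n > M then |(2n + 9)/(8n + 12) − (1/4)| ≤ (3/4)/n < ε.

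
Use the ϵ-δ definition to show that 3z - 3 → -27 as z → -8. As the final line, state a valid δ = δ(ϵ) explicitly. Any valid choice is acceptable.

δ = ϵ/3

Fix ϵ > 0. We need δ > 0 so that 0 < |z + 8| < δ implies |(3z - 3) + 27| < ϵ.
Since (3z - 3) + 27 = 3(z + 8), we have |(3z - 3) + 27| = 3|z + 8|.
Thus it suffices that |z + 8| < ϵ/3.
Take δ = ϵ/3. If 0 < |z + 8| < δ then |(3z - 3) + 27| = 3|z + 8| < 3·(ϵ/3) = ϵ.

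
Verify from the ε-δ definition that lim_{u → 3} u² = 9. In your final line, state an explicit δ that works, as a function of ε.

δ = min(1, ε/7)

Let ε > 0. We seek δ > 0 with 0 < |u − 3| < δ ⇒ |u² − 9| < ε.
Factor: u² − 9 = (u − 3)(u + 3), so |u² − 9| = |u − 3|·|u + 3|.
Restrict δ ≤ 1. Then |u − 3| < 1 gives |u| < 4, so by the triangle inequality |u + 3| ≤ 4 + 3 = 7.
Hence |u² − 9| ≤ 7|u − 3|, which is < ε once |u − 3| < ε/7.
Take δ = min(1, ε/7). If 0 < |u − 3| < δ then both bounds hold and |u² − 9| ≤ 7|u − 3| < 7·(ε/7) = ε.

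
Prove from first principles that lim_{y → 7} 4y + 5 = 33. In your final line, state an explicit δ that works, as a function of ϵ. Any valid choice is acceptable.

δ = ϵ/4

Let ϵ > 0. We need δ > 0 so that 0 < |y − 7| < δ implies |(4y + 5) − 33| < ϵ.
Since (4y + 5) − 33 = 4(y − 7), we have |(4y + 5) − 33| = 4|y − 7|.
So 4|y − 7| < ϵ exactly when |y − 7| < ϵ/4.
Take δ = ϵ/4. If 0 < |y − 7| < δ then |(4y + 5) − 33| = 4|y − 7| < 4·(ϵ/4) = ϵ.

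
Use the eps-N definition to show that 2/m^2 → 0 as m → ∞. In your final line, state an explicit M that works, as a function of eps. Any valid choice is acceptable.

Let eps > 0. For m ≥ 1, |2/m^2 − 0| = 2/m^2.
2/m^2 < eps ⇔ m^2 > 2/eps ⇔ m > (2/eps)^{1/2}.
Take M = (2/eps)^{1/2}. Then m > M implies 2/m^2 < eps.

M = (2/eps)^{1/2}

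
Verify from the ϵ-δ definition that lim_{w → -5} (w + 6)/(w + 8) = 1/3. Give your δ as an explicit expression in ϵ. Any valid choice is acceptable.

Let ϵ > 0 be given. We want δ > 0 with 0 < |w + 5| < δ ⇒ |(w + 6)/(w + 8) − (1/3)| < ϵ.
Combining over a common denominator, (w + 6)/(w + 8) − (1/3) = [(w + 6)·3 − 1·(w + 8)] / [3·(w + 8)] = 2(w + 5) / (3(w + 8)).
So |(w + 6)/(w + 8) − (1/3)| = 2|w + 5| / (3·|w + 8|).
Restrict δ ≤ 3/2. Then |w + 5| < 3/2 gives |w + 8| = |(w + 5) + 3| ≥ 3 − 3/2 = 3/2.
Hence |(w + 6)/(w + 8) − (1/3)| < 2|w + 5|/(3·(3/2)) = (4/9)|w + 5|, which is < ϵ once |w + 5| < (9/4)ϵ.
Take δ = min(3/2, (9/4)ϵ). Then 0 < |w + 5| < δ forces both bounds, so |(w + 6)/(w + 8) − (1/3)| < ϵ.

δ = min(3/2, (9/4)ϵ)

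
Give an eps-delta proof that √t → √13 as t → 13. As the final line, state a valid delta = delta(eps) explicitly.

delta = min(13, √13·eps)

Fix eps > 0. We want delta > 0 such that 0 < |t − 13| < delta implies |√t − √13| < eps.
Multiplying by the conjugate, |√t − √13| = |t − 13|/(√t + √13).
Restrict delta ≤ 13 so that |t − 13| < 13 forces t > 0, and then √t + √13 > √13.
Hence |√t − √13| < |t − 13|/√13, which is < eps once |t − 13| < √13·eps.
Take delta = min(13, √13·eps). If 0 < |t − 13| < delta then t > 0 and |√t − √13| < |t − 13|/√13 < eps.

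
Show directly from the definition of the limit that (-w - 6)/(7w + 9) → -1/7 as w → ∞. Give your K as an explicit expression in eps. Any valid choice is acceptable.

Let eps > 0. We seek K > 0 such that w > K implies |(-w - 6)/(7w + 9) + 1/7| < eps.
(-w - 6)/(7w + 9) + 1/7 = (7(-w - 6) − (-1)(7w + 9)) / (7(7w + 9)) = -33/(7(7w + 9)).
For w > 0 we have 7w + 9 > 7w, so |(-w - 6)/(7w + 9) + 1/7| = 33/(7(7w + 9)) < 33/(7·7w) = (33/49)/w.
Thus |(-w - 6)/(7w + 9) + 1/7| < eps whenever w > (33/49)/eps.
Take K = (33/49)/eps. If w > K then |(-w - 6)/(7w + 9) + 1/7| < (33/49)/w < eps.

K = (33/49)/eps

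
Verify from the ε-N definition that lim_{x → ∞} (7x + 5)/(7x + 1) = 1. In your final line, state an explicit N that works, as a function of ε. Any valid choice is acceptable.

N = (4/7)/ε

Suppose ε > 0. We seek N > 0 such that x > N implies |(7x + 5)/(7x + 1) − 1| < ε.
(7x + 5)/(7x + 1) − 1 = (7(7x + 5) − 7(7x + 1)) / (7(7x + 1)) = 28/(7(7x + 1)).
For x > 0 we have 7x + 1 > 7x, so |(7x + 5)/(7x + 1) − 1| = 28/(7(7x + 1)) < 28/(7·7x) = (4/7)/x.
Thus |(7x + 5)/(7x + 1) − 1| < ε whenever x > (4/7)/ε.
Take N = (4/7)/ε. If x > N then |(7x + 5)/(7x + 1) − 1| < (4/7)/x < ε.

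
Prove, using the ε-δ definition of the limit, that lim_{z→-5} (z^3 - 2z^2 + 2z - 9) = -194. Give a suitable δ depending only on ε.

Suppose ε > 0. We want δ > 0 such that 0 < |z + 5| < δ implies |(z^3 - 2z^2 + 2z - 9) + 194| < ε.
(z^3 - 2z^2 + 2z - 9) + 194 = z^3 - 2z^2 + 2z + 185 = (z + 5)(z^2 - 7z + 37).
So |(z^3 - 2z^2 + 2z - 9) + 194| = |z + 5|·|z^2 - 7z + 37|.
Require δ ≤ 1. Then |z + 5| < 1 gives |z| < 6, and by the triangle inequality |z^2 - 7z + 37| ≤ 6^2 + 7·6 + 37 = 115.
Hence |(z^3 - 2z^2 + 2z - 9) + 194| ≤ 115|z + 5| < ε provided |z + 5| < ε/115.
Take δ = min(1, ε/115). Then 0 < |z + 5| < δ gives both |z + 5| < 1 and |z + 5| < ε/115, so |(z^3 - 2z^2 + 2z - 9) + 194| < ε.

δ = min(1, ε/115)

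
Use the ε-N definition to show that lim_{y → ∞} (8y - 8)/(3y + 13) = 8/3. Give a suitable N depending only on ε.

Fix ε > 0. We seek N > 0 such that y > N implies |(8y - 8)/(3y + 13) − (8/3)| < ε.
(8y - 8)/(3y + 13) − (8/3) = (3(8y - 8) − 8(3y + 13)) / (3(3y + 13)) = -128/(3(3y + 13)).
For y > 0 we have 3y + 13 > 3y, so |(8y - 8)/(3y + 13) − (8/3)| = 128/(3(3y + 13)) < 128/(3·3y) = (128/9)/y.
Thus |(8y - 8)/(3y + 13) − (8/3)| < ε whenever y > (128/9)/ε.
Take N = (128/9)/ε. If y > N then |(8y - 8)/(3y + 13) − (8/3)| < (128/9)/y < ε.

N = (128/9)/ε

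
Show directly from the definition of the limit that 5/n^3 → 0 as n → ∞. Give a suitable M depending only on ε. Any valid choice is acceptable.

Fix ε > 0. For n ≥ 1, |5/n^3 − 0| = 5/n^3.
5/n^3 < ε ⇔ n^3 > 5/ε ⇔ n > (5/ε)^{1/3}.
Take M = (5/ε)^{1/3}. Then n > M implies 5/n^3 < ε.

M = (5/ε)^{1/3}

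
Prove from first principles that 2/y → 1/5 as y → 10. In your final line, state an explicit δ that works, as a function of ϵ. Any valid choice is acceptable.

Suppose ϵ > 0. We seek δ > 0 such that 0 < |y − 10| < δ implies |2/y − (1/5)| < ϵ.
|2/y − (1/5)| = 2·|10 − y|/(10·|y|) = 2|y − 10|/(10|y|).
Require δ ≤ 5 so that |y| > 10 − 5 = 5, hence 10|y| > 50.
Then |2/y − (1/5)| < 2|y − 10|/50, which is < ϵ when |y − 10| < 25ϵ.
Take δ = min(5, 25ϵ). Then 0 < |y − 10| < δ gives both |y − 10| < 5 and |y − 10| < 25ϵ, so |2/y − (1/5)| < ϵ.

δ = min(5, 25ϵ)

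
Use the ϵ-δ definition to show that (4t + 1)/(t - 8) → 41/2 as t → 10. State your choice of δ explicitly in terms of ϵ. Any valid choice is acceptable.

Fix ϵ > 0. We want δ > 0 with 0 < |t − 10| < δ ⇒ |(4t + 1)/(t - 8) − (41/2)| < ϵ.
Combining over a common denominator, (4t + 1)/(t - 8) − (41/2) = [(4t + 1)·2 − 41·(t - 8)] / [2·(t - 8)] = -33(t − 10) / (2(t - 8)).
So |(4t + 1)/(t - 8) − (41/2)| = 33|t − 10| / (2·|t − 8|).
Restrict δ ≤ 1. Then |t − 10| < 1 gives |t − 8| = |(t − 10) + 2| ≥ 2 − 1 = 1.
Hence |(4t + 1)/(t - 8) − (41/2)| < 33|t − 10|/(2·1) = (33/2)|t − 10|, which is < ϵ once |t − 10| < (2/33)ϵ.
Take δ = min(1, (2/33)ϵ). Then 0 < |t − 10| < δ forces both bounds, so |(4t + 1)/(t - 8) − (41/2)| < ϵ.

δ = min(1, (2/33)ϵ)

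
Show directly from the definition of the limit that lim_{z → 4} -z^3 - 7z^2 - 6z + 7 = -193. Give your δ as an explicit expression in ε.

Let ε > 0 be given. We want δ > 0 such that 0 < |z − 4| < δ implies |(-z^3 - 7z^2 - 6z + 7) + 193| < ε.
(-z^3 - 7z^2 - 6z + 7) + 193 = -z^3 - 7z^2 - 6z + 200 = (z − 4)(-z^2 - 11z - 50).
So |(-z^3 - 7z^2 - 6z + 7) + 193| = |z − 4|·|-z^2 - 11z - 50|.
Assume first that |z − 4| < 1, so |z| < 5. Then |-z^2 - 11z - 50| ≤ 5^2 + 11·5 + 50 = 130.
Hence |(-z^3 - 7z^2 - 6z + 7) + 193| ≤ 130|z − 4| < ε provided |z − 4| < ε/130.
Choosing δ = min(1, ε/130) ensures both conditions, hence |(-z^3 - 7z^2 - 6z + 7) + 193| < ε.

δ = min(1, ε/130)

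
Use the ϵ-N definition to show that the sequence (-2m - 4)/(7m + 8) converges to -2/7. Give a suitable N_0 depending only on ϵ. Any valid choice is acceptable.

Suppose ϵ > 0. For m ≥ 1, |(-2m - 4)/(7m + 8) + 2/7| = |-12|/(7(7m + 8)) = 12/(7(7m + 8)).
Since 7m + 8 ≥ 7m for m ≥ 1, this is ≤ 12/(7·7m) = (12/49)/m.
So |(-2m - 4)/(7m + 8) + 2/7| < ϵ whenever m > (12/49)/ϵ.
Take N_0 = (12/49)/ϵ. If m > N_0 then |(-2m - 4)/(7m + 8) + 2/7| ≤ (12/49)/m < ϵ.

N_0 = (12/49)/ϵ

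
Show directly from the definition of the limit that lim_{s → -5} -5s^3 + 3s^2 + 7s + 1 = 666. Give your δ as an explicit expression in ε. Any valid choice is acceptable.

δ = min(1, ε/481)

Suppose ε > 0. We want δ > 0 such that 0 < |s + 5| < δ implies |(-5s^3 + 3s^2 + 7s + 1) − 666| < ε.
(-5s^3 + 3s^2 + 7s + 1) − 666 = -5s^3 + 3s^2 + 7s - 665 = (s + 5)(-5s^2 + 28s - 133).
So |(-5s^3 + 3s^2 + 7s + 1) − 666| = |s + 5|·|-5s^2 + 28s - 133|.
Require δ ≤ 1. Then |s + 5| < 1 gives |s| < 6, and by the triangle inequality |-5s^2 + 28s - 133| ≤ 5·6^2 + 28·6 + 133 = 481.
Hence |(-5s^3 + 3s^2 + 7s + 1) − 666| ≤ 481|s + 5| < ε provided |s + 5| < ε/481.
Take δ = min(1, ε/481). Then 0 < |s + 5| < δ gives both |s + 5| < 1 and |s + 5| < ε/481, so |(-5s^3 + 3s^2 + 7s + 1) − 666| < ε.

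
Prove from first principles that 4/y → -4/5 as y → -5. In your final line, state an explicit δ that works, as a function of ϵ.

Let ϵ > 0. We seek δ > 0 such that 0 < |y + 5| < δ implies |4/y + 4/5| < ϵ.
|4/y + 4/5| = 4·|-5 − y|/(5·|y|) = 4|y + 5|/(5|y|).
Restrict δ ≤ 5/2. Then |y + 5| < 5/2 gives |y| > 5/2, so 5|y| > 25/2.
Then |4/y + 4/5| < 4|y + 5|/(25/2), which is < ϵ when |y + 5| < (25/8)ϵ.
Take δ = min(5/2, (25/8)ϵ). Then 0 < |y + 5| < δ gives both |y + 5| < 5/2 and |y + 5| < (25/8)ϵ, so |4/y + 4/5| < ϵ.

δ = min(5/2, (25/8)ϵ)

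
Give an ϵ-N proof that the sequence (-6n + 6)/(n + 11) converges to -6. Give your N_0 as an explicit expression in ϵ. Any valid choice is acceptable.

Let ϵ > 0 be given. For n ≥ 1, |(-6n + 6)/(n + 11) + 6| = |72|/((n + 11)) = 72/((n + 11)).
Since n + 11 ≥ n for n ≥ 1, this is ≤ 72/(n) = 72/n.
So |(-6n + 6)/(n + 11) + 6| < ϵ whenever n > 72/ϵ.
Take N_0 = 72/ϵ. If n > N_0 then |(-6n + 6)/(n + 11) + 6| ≤ 72/n < ϵ.

N_0 = 72/ϵ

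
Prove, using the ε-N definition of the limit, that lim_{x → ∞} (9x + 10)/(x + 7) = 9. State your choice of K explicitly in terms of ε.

K = 53/ε

Suppose ε > 0. We seek K > 0 such that x > K implies |(9x + 10)/(x + 7) − 9| < ε.
(9x + 10)/(x + 7) − 9 = ((9x + 10) − 9(x + 7)) / ((x + 7)) = -53/((x + 7)).
For x > 0 we have x + 7 > x, so |(9x + 10)/(x + 7) − 9| = 53/((x + 7)) < 53/(x) = 53/x.
Thus |(9x + 10)/(x + 7) − 9| < ε whenever x > 53/ε.
Take K = 53/ε. If x > K then |(9x + 10)/(x + 7) − 9| < 53/x < ε.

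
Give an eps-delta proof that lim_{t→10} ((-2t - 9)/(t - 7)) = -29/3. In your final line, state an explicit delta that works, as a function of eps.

delta = min(3/2, (9/46)eps)

Let eps > 0 be given. We want delta > 0 with 0 < |t − 10| < delta ⇒ |(-2t - 9)/(t - 7) + 29/3| < eps.
Combining over a common denominator, (-2t - 9)/(t - 7) + 29/3 = [(-2t - 9)·3 − (-29)·(t - 7)] / [3·(t - 7)] = 23(t − 10) / (3(t - 7)).
So |(-2t - 9)/(t - 7) + 29/3| = 23|t − 10| / (3·|t − 7|).
Require delta ≤ 3/2, so |t − 7| ≥ |3| − |t − 10| > 3 − 3/2 = 3/2.
Hence |(-2t - 9)/(t - 7) + 29/3| < 23|t − 10|/(3·(3/2)) = (46/9)|t − 10|, which is < eps once |t − 10| < (9/46)eps.
Take delta = min(3/2, (9/46)eps). Then 0 < |t − 10| < delta forces both bounds, so |(-2t - 9)/(t - 7) + 29/3| < eps.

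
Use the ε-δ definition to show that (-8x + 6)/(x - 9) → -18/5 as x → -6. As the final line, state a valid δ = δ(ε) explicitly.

δ = min(15/2, (75/44)ε)

Let ε > 0 be given. We want δ > 0 with 0 < |x + 6| < δ ⇒ |(-8x + 6)/(x - 9) + 18/5| < ε.
Combining over a common denominator, (-8x + 6)/(x - 9) + 18/5 = [(-8x + 6)·(-15) − 54·(x - 9)] / [(-15)·(x - 9)] = 66(x + 6) / ((-15)(x - 9)).
So |(-8x + 6)/(x - 9) + 18/5| = 66|x + 6| / (15·|x − 9|).
Restrict δ ≤ 15/2. Then |x + 6| < 15/2 gives |x − 9| = |(x + 6) + (-15)| ≥ 15 − 15/2 = 15/2.
Hence |(-8x + 6)/(x - 9) + 18/5| < 66|x + 6|/(15·(15/2)) = (44/75)|x + 6|, which is < ε once |x + 6| < (75/44)ε.
Take δ = min(15/2, (75/44)ε). Then 0 < |x + 6| < δ forces both bounds, so |(-8x + 6)/(x - 9) + 18/5| < ε.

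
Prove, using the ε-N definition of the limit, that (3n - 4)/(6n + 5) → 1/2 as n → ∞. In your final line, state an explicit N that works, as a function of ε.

Suppose ε > 0. For n ≥ 1, |(3n - 4)/(6n + 5) − (1/2)| = |-39|/(6(6n + 5)) = 39/(6(6n + 5)).
Since 6n + 5 ≥ 6n for n ≥ 1, this is ≤ 39/(6·6n) = (13/12)/n.
So |(3n - 4)/(6n + 5) − (1/2)| < ε whenever n > (13/12)/ε.
Take N = (13/12)/ε. If n > N then |(3n - 4)/(6n + 5) − (1/2)| ≤ (13/12)/n < ε.

N = (13/12)/ε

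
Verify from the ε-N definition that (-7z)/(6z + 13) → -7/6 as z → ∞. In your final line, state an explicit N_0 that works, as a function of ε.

N_0 = (91/36)/ε

Let ε > 0 be given. We seek N_0 > 0 such that z > N_0 implies |(-7z)/(6z + 13) + 7/6| < ε.
(-7z)/(6z + 13) + 7/6 = (6(-7z) − (-7)(6z + 13)) / (6(6z + 13)) = 91/(6(6z + 13)).
For z > 0 we have 6z + 13 > 6z, so |(-7z)/(6z + 13) + 7/6| = 91/(6(6z + 13)) < 91/(6·6z) = (91/36)/z.
Thus |(-7z)/(6z + 13) + 7/6| < ε whenever z > (91/36)/ε.
Take N_0 = (91/36)/ε. If z > N_0 then |(-7z)/(6z + 13) + 7/6| < (91/36)/z < ε.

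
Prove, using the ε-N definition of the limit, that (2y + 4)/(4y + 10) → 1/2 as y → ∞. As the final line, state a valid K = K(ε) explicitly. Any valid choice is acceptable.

K = (1/4)/ε

Let ε > 0 be given. We seek K > 0 such that y > K implies |(2y + 4)/(4y + 10) − (1/2)| < ε.
(2y + 4)/(4y + 10) − (1/2) = (4(2y + 4) − 2(4y + 10)) / (4(4y + 10)) = -4/(4(4y + 10)).
For y > 0 we have 4y + 10 > 4y, so |(2y + 4)/(4y + 10) − (1/2)| = 4/(4(4y + 10)) < 4/(4·4y) = (1/4)/y.
Thus |(2y + 4)/(4y + 10) − (1/2)| < ε whenever y > (1/4)/ε.
Take K = (1/4)/ε. If y > K then |(2y + 4)/(4y + 10) − (1/2)| < (1/4)/y < ε.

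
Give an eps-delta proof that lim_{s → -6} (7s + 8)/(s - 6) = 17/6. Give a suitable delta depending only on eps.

Suppose eps > 0. We want delta > 0 with 0 < |s + 6| < delta ⇒ |(7s + 8)/(s - 6) − (17/6)| < eps.
Combining over a common denominator, (7s + 8)/(s - 6) − (17/6) = [(7s + 8)·(-12) − (-34)·(s - 6)] / [(-12)·(s - 6)] = -50(s + 6) / ((-12)(s - 6)).
So |(7s + 8)/(s - 6) − (17/6)| = 50|s + 6| / (12·|s − 6|).
Require delta ≤ 6, so |s − 6| ≥ |-12| − |s + 6| > 12 − 6 = 6.
Hence |(7s + 8)/(s - 6) − (17/6)| < 50|s + 6|/(12·6) = (25/36)|s + 6|, which is < eps once |s + 6| < (36/25)eps.
Take delta = min(6, (36/25)eps). Then 0 < |s + 6| < delta forces both bounds, so |(7s + 8)/(s - 6) − (17/6)| < eps.

delta = min(6, (36/25)eps)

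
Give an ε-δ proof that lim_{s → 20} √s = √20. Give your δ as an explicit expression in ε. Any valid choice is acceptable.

δ = min(20, √20·ε)

Let ε > 0. We want δ > 0 such that 0 < |s − 20| < δ implies |√s − √20| < ε.
Rationalise: √s − √20 = (s − 20)/(√s + √20), so |√s − √20| = |s − 20|/(√s + √20).
Restrict δ ≤ 20 so that |s − 20| < 20 forces s > 0, and then √s + √20 > √20.
Hence |√s − √20| < |s − 20|/√20, which is < ε once |s − 20| < √20·ε.
Take δ = min(20, √20·ε). If 0 < |s − 20| < δ then s > 0 and |√s − √20| < |s − 20|/√20 < ε.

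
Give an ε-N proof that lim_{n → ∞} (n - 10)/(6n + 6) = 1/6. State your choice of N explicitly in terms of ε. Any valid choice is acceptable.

Suppose ε > 0. For n ≥ 1, |(n - 10)/(6n + 6) − (1/6)| = |-66|/(6(6n + 6)) = 66/(6(6n + 6)).
Since 6n + 6 ≥ 6n for n ≥ 1, this is ≤ 66/(6·6n) = (11/6)/n.
So |(n - 10)/(6n + 6) − (1/6)| < ε whenever n > (11/6)/ε.
Take N = (11/6)/ε. If n > N then |(n - 10)/(6n + 6) − (1/6)| ≤ (11/6)/n < ε.

N = (11/6)/ε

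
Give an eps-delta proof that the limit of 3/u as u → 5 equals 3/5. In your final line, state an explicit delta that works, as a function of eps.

Suppose eps > 0. We seek delta > 0 such that 0 < |u − 5| < delta implies |3/u − (3/5)| < eps.
|3/u − (3/5)| = 3·|5 − u|/(5·|u|) = 3|u − 5|/(5|u|).
Require delta ≤ 5/2 so that |u| > 5 − 5/2 = 5/2, hence 5|u| > 25/2.
Then |3/u − (3/5)| < 3|u − 5|/(25/2), which is < eps when |u − 5| < (25/6)eps.
Take delta = min(5/2, (25/6)eps). Then 0 < |u − 5| < delta gives both |u − 5| < 5/2 and |u − 5| < (25/6)eps, so |3/u − (3/5)| < eps.

delta = min(5/2, (25/6)eps)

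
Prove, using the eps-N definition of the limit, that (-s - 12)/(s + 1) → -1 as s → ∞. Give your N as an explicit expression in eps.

Fix eps > 0. We seek N > 0 such that s > N implies |(-s - 12)/(s + 1) + 1| < eps.
(-s - 12)/(s + 1) + 1 = ((-s - 12) − (-1)(s + 1)) / ((s + 1)) = -11/((s + 1)).
For s > 0 we have s + 1 > s, so |(-s - 12)/(s + 1) + 1| = 11/((s + 1)) < 11/(s) = 11/s.
Thus |(-s - 12)/(s + 1) + 1| < eps whenever s > 11/eps.
Take N = 11/eps. If s > N then |(-s - 12)/(s + 1) + 1| < 11/s < eps.

N = 11/eps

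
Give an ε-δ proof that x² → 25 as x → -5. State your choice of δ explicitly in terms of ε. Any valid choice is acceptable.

Let ε > 0 be given. We seek δ > 0 with 0 < |x + 5| < δ ⇒ |x² − 25| < ε.
Factor: x² − 25 = (x + 5)(x - 5), so |x² − 25| = |x + 5|·|x - 5|.
Impose δ ≤ 2 so that |x| < 7; then |x - 5| ≤ 12.
Hence |x² − 25| ≤ 12|x + 5|, which is < ε once |x + 5| < ε/12.
Take δ = min(2, ε/12). If 0 < |x + 5| < δ then both bounds hold and |x² − 25| ≤ 12|x + 5| < 12·(ε/12) = ε.

δ = min(2, ε/12)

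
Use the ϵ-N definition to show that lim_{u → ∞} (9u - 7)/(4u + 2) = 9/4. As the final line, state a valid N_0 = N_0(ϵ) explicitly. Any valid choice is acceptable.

N_0 = (23/8)/ϵ

Let ϵ > 0 be given. We seek N_0 > 0 such that u > N_0 implies |(9u - 7)/(4u + 2) − (9/4)| < ϵ.
(9u - 7)/(4u + 2) − (9/4) = (4(9u - 7) − 9(4u + 2)) / (4(4u + 2)) = -46/(4(4u + 2)).
For u > 0 we have 4u + 2 > 4u, so |(9u - 7)/(4u + 2) − (9/4)| = 46/(4(4u + 2)) < 46/(4·4u) = (23/8)/u.
Thus |(9u - 7)/(4u + 2) − (9/4)| < ϵ whenever u > (23/8)/ϵ.
Take N_0 = (23/8)/ϵ. If u > N_0 then |(9u - 7)/(4u + 2) − (9/4)| < (23/8)/u < ϵ.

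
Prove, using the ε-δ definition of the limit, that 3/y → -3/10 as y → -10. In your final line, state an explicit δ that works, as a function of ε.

Let ε > 0. We seek δ > 0 such that 0 < |y + 10| < δ implies |3/y + 3/10| < ε.
|3/y + 3/10| = 3·|-10 − y|/(10·|y|) = 3|y + 10|/(10|y|).
Restrict δ ≤ 5. Then |y + 10| < 5 gives |y| > 5, so 10|y| > 50.
Then |3/y + 3/10| < 3|y + 10|/50, which is < ε when |y + 10| < (50/3)ε.
Take δ = min(5, (50/3)ε). Then 0 < |y + 10| < δ gives both |y + 10| < 5 and |y + 10| < (50/3)ε, so |3/y + 3/10| < ε.

δ = min(5, (50/3)ε)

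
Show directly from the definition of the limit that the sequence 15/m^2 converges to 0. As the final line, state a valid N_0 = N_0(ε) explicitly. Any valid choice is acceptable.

Let ε > 0. For m ≥ 1, |15/m^2 − 0| = 15/m^2.
15/m^2 < ε ⇔ m^2 > 15/ε ⇔ m > (15/ε)^{1/2}.
Take N_0 = (15/ε)^{1/2}. Then m > N_0 implies 15/m^2 < ε.

N_0 = (15/ε)^{1/2}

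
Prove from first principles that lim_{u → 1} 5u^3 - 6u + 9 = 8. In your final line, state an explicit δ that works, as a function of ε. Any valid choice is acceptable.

δ = min(2, ε/61)

Fix ε > 0. We want δ > 0 such that 0 < |u − 1| < δ implies |(5u^3 - 6u + 9) − 8| < ε.
(5u^3 - 6u + 9) − 8 = 5u^3 - 6u + 1 = (u − 1)(5u^2 + 5u - 1).
So |(5u^3 - 6u + 9) − 8| = |u − 1|·|5u^2 + 5u - 1|.
Require δ ≤ 2. Then |u − 1| < 2 gives |u| < 3, and by the triangle inequality |5u^2 + 5u - 1| ≤ 5·3^2 + 5·3 + 1 = 61.
Hence |(5u^3 - 6u + 9) − 8| ≤ 61|u − 1| < ε provided |u − 1| < ε/61.
Choosing δ = min(2, ε/61) ensures both conditions, hence |(5u^3 - 6u + 9) − 8| < ε.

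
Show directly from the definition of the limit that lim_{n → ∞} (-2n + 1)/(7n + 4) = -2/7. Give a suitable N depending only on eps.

Suppose eps > 0. For n ≥ 1, |(-2n + 1)/(7n + 4) + 2/7| = |15|/(7(7n + 4)) = 15/(7(7n + 4)).
Since 7n + 4 ≥ 7n for n ≥ 1, this is ≤ 15/(7·7n) = (15/49)/n.
So |(-2n + 1)/(7n + 4) + 2/7| < eps whenever n > (15/49)/eps.
Take N = (15/49)/eps. If n > N then |(-2n + 1)/(7n + 4) + 2/7| ≤ (15/49)/n < eps.

N = (15/49)/eps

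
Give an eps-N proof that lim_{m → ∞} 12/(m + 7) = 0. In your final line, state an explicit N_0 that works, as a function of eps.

Let eps > 0 be given. For m ≥ 1, |12/(m + 7) − 0| = 12/(m + 7) ≤ 12/m.
We need 12/m < eps, i.e. m > 12/eps.
Take N_0 = 12/eps. If m > N_0 then |12/(m + 7)| ≤ 12/m < eps.

N_0 = 12/eps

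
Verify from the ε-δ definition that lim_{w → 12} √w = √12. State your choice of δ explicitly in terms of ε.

Let ε > 0 be given. We want δ > 0 such that 0 < |w − 12| < δ implies |√w − √12| < ε.
Multiplying by the conjugate, |√w − √12| = |w − 12|/(√w + √12).
Restrict δ ≤ 12 so that |w − 12| < 12 forces w > 0, and then √w + √12 > √12.
Hence |√w − √12| < |w − 12|/√12, which is < ε once |w − 12| < √12·ε.
Take δ = min(12, √12·ε). If 0 < |w − 12| < δ then w > 0 and |√w − √12| < |w − 12|/√12 < ε.

δ = min(12, √12·ε)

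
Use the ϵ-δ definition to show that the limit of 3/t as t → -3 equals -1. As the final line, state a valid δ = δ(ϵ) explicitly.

δ = min(3/2, (3/2)ϵ)

Let ϵ > 0. We seek δ > 0 such that 0 < |t + 3| < δ implies |3/t + 1| < ϵ.
|3/t + 1| = 3·|-3 − t|/(3·|t|) = 3|t + 3|/(3|t|).
Require δ ≤ 3/2 so that |t| > 3 − 3/2 = 3/2, hence 3|t| > 9/2.
Then |3/t + 1| < 3|t + 3|/(9/2), which is < ϵ when |t + 3| < (3/2)ϵ.
Take δ = min(3/2, (3/2)ϵ). Then 0 < |t + 3| < δ gives both |t + 3| < 3/2 and |t + 3| < (3/2)ϵ, so |3/t + 1| < ϵ.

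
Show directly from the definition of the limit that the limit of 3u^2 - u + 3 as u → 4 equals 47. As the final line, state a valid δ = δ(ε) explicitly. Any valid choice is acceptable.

δ = min(2, ε/29)

Fix ε > 0. We want δ > 0 such that 0 < |u − 4| < δ implies |(3u^2 - u + 3) − 47| < ε.
(3u^2 - u + 3) − 47 = 3u^2 - u - 44 = (u − 4)(3u + 11).
So |(3u^2 - u + 3) − 47| = |u − 4|·|3u + 11|.
Assume first that |u − 4| < 2, so |u| < 6. Then |3u + 11| ≤ 3·6 + 11 = 29.
Hence |(3u^2 - u + 3) − 47| ≤ 29|u − 4| < ε provided |u − 4| < ε/29.
Take δ = min(2, ε/29). Then 0 < |u − 4| < δ gives both |u − 4| < 2 and |u − 4| < ε/29, so |(3u^2 - u + 3) − 47| < ε.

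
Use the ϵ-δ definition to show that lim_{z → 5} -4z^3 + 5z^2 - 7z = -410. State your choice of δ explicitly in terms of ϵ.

Let ϵ > 0. We want δ > 0 such that 0 < |z − 5| < δ implies |(-4z^3 + 5z^2 - 7z) + 410| < ϵ.
(-4z^3 + 5z^2 - 7z) + 410 = -4z^3 + 5z^2 - 7z + 410 = (z − 5)(-4z^2 - 15z - 82).
So |(-4z^3 + 5z^2 - 7z) + 410| = |z − 5|·|-4z^2 - 15z - 82|.
Assume first that |z − 5| < 2, so |z| < 7. Then |-4z^2 - 15z - 82| ≤ 4·7^2 + 15·7 + 82 = 383.
Hence |(-4z^3 + 5z^2 - 7z) + 410| ≤ 383|z − 5| < ϵ provided |z − 5| < ϵ/383.
Choosing δ = min(2, ϵ/383) ensures both conditions, hence |(-4z^3 + 5z^2 - 7z) + 410| < ϵ.

δ = min(2, ϵ/383)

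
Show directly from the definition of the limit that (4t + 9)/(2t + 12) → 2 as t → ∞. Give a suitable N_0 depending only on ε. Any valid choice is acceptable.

Let ε > 0. We seek N_0 > 0 such that t > N_0 implies |(4t + 9)/(2t + 12) − 2| < ε.
(4t + 9)/(2t + 12) − 2 = (2(4t + 9) − 4(2t + 12)) / (2(2t + 12)) = -30/(2(2t + 12)).
For t > 0 we have 2t + 12 > 2t, so |(4t + 9)/(2t + 12) − 2| = 30/(2(2t + 12)) < 30/(2·2t) = (15/2)/t.
Thus |(4t + 9)/(2t + 12) − 2| < ε whenever t > (15/2)/ε.
Take N_0 = (15/2)/ε. If t > N_0 then |(4t + 9)/(2t + 12) − 2| < (15/2)/t < ε.

N_0 = (15/2)/ε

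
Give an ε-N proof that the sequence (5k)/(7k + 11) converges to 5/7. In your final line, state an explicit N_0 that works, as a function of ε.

Fix ε > 0. For k ≥ 1, |(5k)/(7k + 11) − (5/7)| = |-55|/(7(7k + 11)) = 55/(7(7k + 11)).
Since 7k + 11 ≥ 7k for k ≥ 1, this is ≤ 55/(7·7k) = (55/49)/k.
So |(5k)/(7k + 11) − (5/7)| < ε whenever k > (55/49)/ε.
Take N_0 = (55/49)/ε. If k > N_0 then |(5k)/(7k + 11) − (5/7)| ≤ (55/49)/k < ε.

N_0 = (55/49)/ε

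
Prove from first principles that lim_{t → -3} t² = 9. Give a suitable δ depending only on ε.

δ = min(2, ε/8)

Let ε > 0. We seek δ > 0 with 0 < |t + 3| < δ ⇒ |t² − 9| < ε.
Factor: t² − 9 = (t + 3)(t - 3), so |t² − 9| = |t + 3|·|t - 3|.
Restrict δ ≤ 2. Then |t + 3| < 2 gives |t| < 5, so by the triangle inequality |t - 3| ≤ 5 + 3 = 8.
Hence |t² − 9| ≤ 8|t + 3|, which is < ε once |t + 3| < ε/8.
Take δ = min(2, ε/8). If 0 < |t + 3| < δ then both bounds hold and |t² − 9| ≤ 8|t + 3| < 8·(ε/8) = ε.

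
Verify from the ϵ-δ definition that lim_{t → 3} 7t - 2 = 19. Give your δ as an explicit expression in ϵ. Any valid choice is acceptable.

Fix ϵ > 0. We need δ > 0 so that 0 < |t − 3| < δ implies |(7t - 2) − 19| < ϵ.
Since (7t - 2) − 19 = 7(t − 3), we have |(7t - 2) − 19| = 7|t − 3|.
So 7|t − 3| < ϵ exactly when |t − 3| < ϵ/7.
Choosing δ = ϵ/7 gives |(7t - 2) − 19| = 7|t − 3| < ϵ whenever |t − 3| < δ.

δ = ϵ/7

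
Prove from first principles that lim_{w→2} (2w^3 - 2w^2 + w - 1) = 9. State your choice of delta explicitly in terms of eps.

Suppose eps > 0. We want delta > 0 such that 0 < |w − 2| < delta implies |(2w^3 - 2w^2 + w - 1) − 9| < eps.
(2w^3 - 2w^2 + w - 1) − 9 = 2w^3 - 2w^2 + w - 10 = (w − 2)(2w^2 + 2w + 5).
So |(2w^3 - 2w^2 + w - 1) − 9| = |w − 2|·|2w^2 + 2w + 5|.
Require delta ≤ 1. Then |w − 2| < 1 gives |w| < 3, and by the triangle inequality |2w^2 + 2w + 5| ≤ 2·3^2 + 2·3 + 5 = 29.
Hence |(2w^3 - 2w^2 + w - 1) − 9| ≤ 29|w − 2| < eps provided |w − 2| < eps/29.
Choosing delta = min(1, eps/29) ensures both conditions, hence |(2w^3 - 2w^2 + w - 1) − 9| < eps.

delta = min(1, eps/29)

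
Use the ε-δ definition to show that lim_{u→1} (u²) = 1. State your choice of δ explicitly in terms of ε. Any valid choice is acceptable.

δ = min(1, ε/3)

Suppose ε > 0. We seek δ > 0 with 0 < |u − 1| < δ ⇒ |u² − 1| < ε.
Factor: u² − 1 = (u − 1)(u + 1), so |u² − 1| = |u − 1|·|u + 1|.
Restrict δ ≤ 1. Then |u − 1| < 1 gives |u| < 2, so by the triangle inequality |u + 1| ≤ 2 + 1 = 3.
Hence |u² − 1| ≤ 3|u − 1|, which is < ε once |u − 1| < ε/3.
Take δ = min(1, ε/3). If 0 < |u − 1| < δ then both bounds hold and |u² − 1| ≤ 3|u − 1| < 3·(ε/3) = ε.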